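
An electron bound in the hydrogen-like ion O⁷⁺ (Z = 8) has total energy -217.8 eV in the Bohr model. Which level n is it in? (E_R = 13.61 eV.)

2

E_n = −E_R Z²/n² ⇒ n² = E_R Z²/(−E_n) = 13.61 × 8² / 217.8 ≈ 4.00
n = 2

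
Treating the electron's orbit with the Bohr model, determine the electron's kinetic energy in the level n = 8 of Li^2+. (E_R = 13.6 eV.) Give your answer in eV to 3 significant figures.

1.91 eV

For a Coulomb orbit the virial theorem gives K = −E_n.
E_n = −E_R·Z²/n², so K = E_R·Z²/n² = 13.6 × 3²/8² = 1.91 eV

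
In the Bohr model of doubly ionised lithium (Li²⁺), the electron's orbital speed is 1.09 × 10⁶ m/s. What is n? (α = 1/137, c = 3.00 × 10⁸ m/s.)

v_n = Zαc/n ⇒ n = Zαc/v = 3 × 0.00730 × 3.00 × 10⁸ / 1.09 × 10⁶ ≈ 6.03
n = 6

6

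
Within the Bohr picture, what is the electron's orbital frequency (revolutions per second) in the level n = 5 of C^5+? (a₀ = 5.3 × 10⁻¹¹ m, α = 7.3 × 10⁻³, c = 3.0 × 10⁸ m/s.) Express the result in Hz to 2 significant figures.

1.9 × 10¹⁵ Hz

r = n²a₀/Z = 2.2 × 10⁻¹⁰ m, v = Zαc/n = 2.6 × 10⁶ m/s
f = v/(2πr) = 1.9 × 10¹⁵ Hz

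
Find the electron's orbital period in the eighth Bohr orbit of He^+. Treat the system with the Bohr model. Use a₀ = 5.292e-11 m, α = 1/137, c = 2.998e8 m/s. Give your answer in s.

1.945e-14 s

r = n²a₀/Z = 8²·5.292e-11/2 = 1.693e-9 m
v = Zαc/n = 2·0.007299·2.998e8/8 = 5.471e5 m/s
T = 2πr/v = 1.945e-14 s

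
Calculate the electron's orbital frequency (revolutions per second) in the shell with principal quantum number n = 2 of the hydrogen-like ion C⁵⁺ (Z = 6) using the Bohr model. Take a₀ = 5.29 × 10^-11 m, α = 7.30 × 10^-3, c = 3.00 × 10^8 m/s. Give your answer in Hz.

2.96 × 10^16 Hz

r = n²a₀/Z = 3.53 × 10^-11 m, v = Zαc/n = 6.57 × 10^6 m/s
f = v/(2πr) = 2.96 × 10^16 Hz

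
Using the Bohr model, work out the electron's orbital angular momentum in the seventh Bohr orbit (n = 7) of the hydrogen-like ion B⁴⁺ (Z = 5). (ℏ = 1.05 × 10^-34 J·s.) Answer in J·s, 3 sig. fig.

7.35 × 10^-34 J·s

L_n = nℏ = 7 × 1.05 × 10^-34 = 7.35 × 10^-34 J·s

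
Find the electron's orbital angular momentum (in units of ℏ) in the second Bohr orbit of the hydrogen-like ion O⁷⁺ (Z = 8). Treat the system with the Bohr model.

2

L_n = nℏ, so L/ℏ = n = 2.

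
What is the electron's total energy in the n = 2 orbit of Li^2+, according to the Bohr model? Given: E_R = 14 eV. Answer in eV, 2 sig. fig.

-32 eV

E_n = −E_R·Z²/n² = −14 × 3²/2² = -32 eV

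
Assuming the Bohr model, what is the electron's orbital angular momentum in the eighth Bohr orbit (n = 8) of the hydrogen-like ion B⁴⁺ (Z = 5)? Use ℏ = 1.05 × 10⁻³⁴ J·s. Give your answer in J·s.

8.40 × 10⁻³⁴ J·s

L_n = nℏ = 8 × 1.05 × 10⁻³⁴ = 8.40 × 10⁻³⁴ J·s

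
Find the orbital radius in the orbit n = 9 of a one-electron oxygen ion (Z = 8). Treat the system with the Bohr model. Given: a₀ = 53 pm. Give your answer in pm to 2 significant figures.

r_n = n²a₀/Z = 9² × 53 / 8
    = 81 × 53 / 8 = 540 pm

540 pm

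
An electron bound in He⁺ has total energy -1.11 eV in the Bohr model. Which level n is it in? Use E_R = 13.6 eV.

E_n = −E_R Z²/n² ⇒ n² = E_R Z²/(−E_n) = 13.6 × 2² / 1.11 ≈ 49.01
n = 7

7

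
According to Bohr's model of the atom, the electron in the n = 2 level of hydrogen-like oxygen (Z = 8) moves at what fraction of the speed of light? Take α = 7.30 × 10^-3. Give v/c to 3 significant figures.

v_n = Zαc/n, so v/c = Zα/n = 8 × 0.00730 / 2 = 0.0292

0.0292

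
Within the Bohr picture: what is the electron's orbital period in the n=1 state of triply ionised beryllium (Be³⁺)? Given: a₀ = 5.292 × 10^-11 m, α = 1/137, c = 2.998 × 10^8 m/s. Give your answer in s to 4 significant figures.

9.497 × 10^-18 s

r = n²a₀/Z = 1²·5.292 × 10^-11/4 = 1.323 × 10^-11 m
v = Zαc/n = 4·0.007299·2.998 × 10^8/1 = 8.753 × 10^6 m/s
T = 2πr/v = 9.497 × 10^-18 s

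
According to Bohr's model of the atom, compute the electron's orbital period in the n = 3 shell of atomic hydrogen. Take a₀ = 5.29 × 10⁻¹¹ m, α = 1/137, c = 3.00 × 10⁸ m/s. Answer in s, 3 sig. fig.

4.10 × 10⁻¹⁵ s

r = n²a₀/Z = 3²·5.29 × 10⁻¹¹/1 = 4.76 × 10⁻¹⁰ m
v = Zαc/n = 1·0.00730·3.00 × 10⁸/3 = 7.30 × 10⁵ m/s
T = 2πr/v = 4.10 × 10⁻¹⁵ s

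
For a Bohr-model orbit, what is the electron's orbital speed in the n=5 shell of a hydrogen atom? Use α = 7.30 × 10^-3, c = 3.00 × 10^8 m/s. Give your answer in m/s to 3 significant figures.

v_n = Zαc/n = 1 × 0.00730 × 3.00 × 10^8 / 5
    = 4.38 × 10^5 m/s

4.38 × 10^5 m/s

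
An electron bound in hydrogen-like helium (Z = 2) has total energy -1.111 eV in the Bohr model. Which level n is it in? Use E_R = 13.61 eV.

E_n = −E_R Z²/n² ⇒ n² = E_R Z²/(−E_n) = 13.61 × 2² / 1.111 ≈ 49.00
n = 7

7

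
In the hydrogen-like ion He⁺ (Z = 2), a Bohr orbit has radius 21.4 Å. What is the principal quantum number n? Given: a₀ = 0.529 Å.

9

r_n = n²a₀/Z ⇒ n² = rZ/a₀ = 21.4 × 2 / 0.529 ≈ 80.91
n = 9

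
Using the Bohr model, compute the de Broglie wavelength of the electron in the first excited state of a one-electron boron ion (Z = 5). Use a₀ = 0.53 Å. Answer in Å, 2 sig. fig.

1.3 Å

The Bohr quantisation condition is nλ = 2πr_n.
r_n = n²a₀/Z = 0.42 Å
λ = 2πr_n/n = 2π·0.42/2 = 1.3 Å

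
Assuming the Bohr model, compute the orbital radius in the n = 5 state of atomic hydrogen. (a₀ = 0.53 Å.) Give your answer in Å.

r_n = n²a₀/Z = 5² × 0.53 / 1
    = 25 × 0.53 / 1 = 13 Å

13 Å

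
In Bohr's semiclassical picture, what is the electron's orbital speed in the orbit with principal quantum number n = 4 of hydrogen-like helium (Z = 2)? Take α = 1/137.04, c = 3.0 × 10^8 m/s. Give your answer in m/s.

v_n = Zαc/n = 2 × 0.0073 × 3.0 × 10^8 / 4
    = 1.1 × 10^6 m/s

1.1 × 10^6 m/s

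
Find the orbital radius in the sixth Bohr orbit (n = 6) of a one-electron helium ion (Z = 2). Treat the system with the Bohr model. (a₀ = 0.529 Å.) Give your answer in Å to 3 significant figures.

r_n = n²a₀/Z = 6² × 0.529 / 2
    = 36 × 0.529 / 2 = 9.52 Å

9.52 Å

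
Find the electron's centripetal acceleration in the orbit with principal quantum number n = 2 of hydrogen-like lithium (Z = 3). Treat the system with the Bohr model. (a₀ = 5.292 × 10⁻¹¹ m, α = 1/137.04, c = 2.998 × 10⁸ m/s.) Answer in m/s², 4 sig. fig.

r = n²a₀/Z = 7.056 × 10⁻¹¹ m, v = Zαc/n = 3.282 × 10⁶ m/s
a = v²/r = (3.282 × 10⁶)² / 7.056 × 10⁻¹¹ = 1.526 × 10²³ m/s²

1.526 × 10²³ m/s²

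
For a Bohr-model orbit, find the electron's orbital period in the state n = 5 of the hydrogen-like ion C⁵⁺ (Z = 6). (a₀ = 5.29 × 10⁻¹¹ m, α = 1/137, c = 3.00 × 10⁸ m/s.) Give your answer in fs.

r = n²a₀/Z = 5²·5.29 × 10⁻¹¹/6 = 2.20 × 10⁻¹⁰ m
v = Zαc/n = 6·0.00730·3.00 × 10⁸/5 = 2.63 × 10⁶ m/s
T = 2πr/v = 5.27 × 10⁻¹⁶ s = 0.527 fs

0.527 fs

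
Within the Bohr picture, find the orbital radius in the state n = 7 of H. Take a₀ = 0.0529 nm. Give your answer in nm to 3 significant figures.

2.59 nm

r_n = n²a₀/Z = 7² × 0.0529 / 1
    = 49 × 0.0529 / 1 = 2.59 nm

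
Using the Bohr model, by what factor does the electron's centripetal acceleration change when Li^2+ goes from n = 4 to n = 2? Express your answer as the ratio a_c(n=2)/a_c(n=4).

16

a_c ∝ Z^3 · n^-4; with Z fixed, a_c ∝ n^-4.
a_c(n=2)/a_c(n=4) = (2/4)^-4 = 16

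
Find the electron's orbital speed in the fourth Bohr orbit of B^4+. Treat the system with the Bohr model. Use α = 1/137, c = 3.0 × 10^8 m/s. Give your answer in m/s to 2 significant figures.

v_n = Zαc/n = 5 × 0.0073 × 3.0 × 10^8 / 4
    = 2.7 × 10^6 m/s

2.7 × 10^6 m/s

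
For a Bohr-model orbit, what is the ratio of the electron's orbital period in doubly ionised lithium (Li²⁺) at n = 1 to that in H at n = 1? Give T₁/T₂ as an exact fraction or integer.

1/9

T ∝ Z^-2 · n^3
T₁/T₂ = (3/1)^-2 · (1/1)^3 = 1/9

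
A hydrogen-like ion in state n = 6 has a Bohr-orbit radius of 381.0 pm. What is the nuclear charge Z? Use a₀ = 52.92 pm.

5

r_n = n²a₀/Z ⇒ Z = n²a₀/r = 6² × 52.92 / 381.0 ≈ 5.00
Z = 5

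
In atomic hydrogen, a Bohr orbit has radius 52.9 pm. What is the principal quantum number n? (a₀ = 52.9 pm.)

1

r_n = n²a₀/Z ⇒ n² = rZ/a₀ = 52.9 × 1 / 52.9 ≈ 1.00
n = 1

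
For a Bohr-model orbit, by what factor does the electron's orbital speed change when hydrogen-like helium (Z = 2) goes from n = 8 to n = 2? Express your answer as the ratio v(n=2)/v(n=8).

4

v ∝ Z^1 · n^-1; with Z fixed, v ∝ n^-1.
v(n=2)/v(n=8) = (2/8)^-1 = 4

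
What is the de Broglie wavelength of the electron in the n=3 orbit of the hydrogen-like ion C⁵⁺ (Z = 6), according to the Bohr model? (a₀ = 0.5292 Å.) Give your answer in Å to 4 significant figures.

1.663 Å

The Bohr quantisation condition is nλ = 2πr_n.
r_n = n²a₀/Z = 0.7938 Å
λ = 2πr_n/n = 2π·0.7938/3 = 1.663 Å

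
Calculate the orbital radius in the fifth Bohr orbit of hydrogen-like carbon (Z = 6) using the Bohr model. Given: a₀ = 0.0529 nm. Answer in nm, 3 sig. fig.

0.220 nm

r_n = n²a₀/Z = 5² × 0.0529 / 6
    = 25 × 0.0529 / 6 = 0.220 nm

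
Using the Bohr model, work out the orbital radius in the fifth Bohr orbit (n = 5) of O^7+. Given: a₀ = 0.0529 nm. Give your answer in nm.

r_n = n²a₀/Z = 5² × 0.0529 / 8
    = 25 × 0.0529 / 8 = 0.165 nm

0.165 nm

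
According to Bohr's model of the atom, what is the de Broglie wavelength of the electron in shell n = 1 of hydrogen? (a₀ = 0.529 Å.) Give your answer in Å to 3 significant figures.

3.32 Å

The Bohr quantisation condition is nλ = 2πr_n.
r_n = n²a₀/Z = 0.529 Å
λ = 2πr_n/n = 2π·0.529/1 = 3.32 Å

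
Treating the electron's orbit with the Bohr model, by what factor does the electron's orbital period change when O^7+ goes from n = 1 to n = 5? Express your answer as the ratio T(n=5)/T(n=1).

125

T ∝ Z^-2 · n^3; with Z fixed, T ∝ n^3.
T(n=5)/T(n=1) = (5/1)^3 = 125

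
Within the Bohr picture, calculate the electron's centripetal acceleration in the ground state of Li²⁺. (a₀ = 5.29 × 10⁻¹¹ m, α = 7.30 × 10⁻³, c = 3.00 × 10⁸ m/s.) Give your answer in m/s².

2.45 × 10²⁴ m/s²

r = n²a₀/Z = 1.76 × 10⁻¹¹ m, v = Zαc/n = 6.57 × 10⁶ m/s
a = v²/r = (6.57 × 10⁶)² / 1.76 × 10⁻¹¹ = 2.45 × 10²⁴ m/s²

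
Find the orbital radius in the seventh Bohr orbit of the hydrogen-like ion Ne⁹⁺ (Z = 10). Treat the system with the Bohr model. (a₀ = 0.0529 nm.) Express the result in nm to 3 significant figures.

0.259 nm

r_n = n²a₀/Z = 7² × 0.0529 / 10
    = 49 × 0.0529 / 10 = 0.259 nm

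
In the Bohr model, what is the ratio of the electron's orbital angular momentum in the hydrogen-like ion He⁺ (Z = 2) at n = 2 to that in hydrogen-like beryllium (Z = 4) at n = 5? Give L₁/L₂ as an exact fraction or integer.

2/5

L = nℏ is independent of Z.
L₁/L₂ = n₁/n₂ = 2/5 = 2/5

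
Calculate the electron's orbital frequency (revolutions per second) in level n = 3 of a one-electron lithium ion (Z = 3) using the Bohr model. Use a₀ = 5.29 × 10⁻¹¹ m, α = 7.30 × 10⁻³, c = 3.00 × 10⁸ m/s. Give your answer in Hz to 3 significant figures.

2.20 × 10¹⁵ Hz

r = n²a₀/Z = 1.59 × 10⁻¹⁰ m, v = Zαc/n = 2.19 × 10⁶ m/s
f = v/(2πr) = 2.20 × 10¹⁵ Hz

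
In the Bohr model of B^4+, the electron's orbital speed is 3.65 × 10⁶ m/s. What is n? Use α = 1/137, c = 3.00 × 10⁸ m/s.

v_n = Zαc/n ⇒ n = Zαc/v = 5 × 0.00730 × 3.00 × 10⁸ / 3.65 × 10⁶ ≈ 3.00
n = 3

3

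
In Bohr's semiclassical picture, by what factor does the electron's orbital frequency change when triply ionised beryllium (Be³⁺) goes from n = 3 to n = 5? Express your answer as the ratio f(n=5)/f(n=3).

27/125

f ∝ Z^2 · n^-3; with Z fixed, f ∝ n^-3.
f(n=5)/f(n=3) = (5/3)^-3 = 27/125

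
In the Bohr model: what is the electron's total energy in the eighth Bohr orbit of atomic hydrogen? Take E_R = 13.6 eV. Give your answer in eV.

-0.212 eV

E_n = −E_R·Z²/n² = −13.6 × 1²/8² = -0.212 eV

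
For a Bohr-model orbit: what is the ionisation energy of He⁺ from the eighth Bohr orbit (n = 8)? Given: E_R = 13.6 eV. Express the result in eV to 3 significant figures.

E_n = −E_R·Z²/n² = −13.6 × 2²/8² eV = -0.850 eV
Ionisation energy = −E_n = 0.850 eV

0.850 eV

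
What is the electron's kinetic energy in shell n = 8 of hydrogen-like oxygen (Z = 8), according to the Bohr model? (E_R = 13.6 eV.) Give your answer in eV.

For a Coulomb orbit the virial theorem gives K = −E_n.
E_n = −E_R·Z²/n², so K = E_R·Z²/n² = 13.6 × 8²/8² = 13.6 eV

13.6 eV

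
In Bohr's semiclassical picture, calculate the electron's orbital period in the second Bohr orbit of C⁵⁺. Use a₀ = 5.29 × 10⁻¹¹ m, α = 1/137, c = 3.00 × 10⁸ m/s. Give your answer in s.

r = n²a₀/Z = 2²·5.29 × 10⁻¹¹/6 = 3.53 × 10⁻¹¹ m
v = Zαc/n = 6·0.00730·3.00 × 10⁸/2 = 6.57 × 10⁶ m/s
T = 2πr/v = 3.37 × 10⁻¹⁷ s

3.37 × 10⁻¹⁷ s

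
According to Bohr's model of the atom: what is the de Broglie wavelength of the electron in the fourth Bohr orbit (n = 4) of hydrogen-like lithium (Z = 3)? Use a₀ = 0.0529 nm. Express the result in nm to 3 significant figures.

0.443 nm

The Bohr quantisation condition is nλ = 2πr_n.
r_n = n²a₀/Z = 0.282 nm
λ = 2πr_n/n = 2π·0.282/4 = 0.443 nm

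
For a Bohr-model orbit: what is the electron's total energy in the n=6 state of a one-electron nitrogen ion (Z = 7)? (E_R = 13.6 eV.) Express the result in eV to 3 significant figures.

-18.5 eV

E_n = −E_R·Z²/n² = −13.6 × 7²/6² = -18.5 eV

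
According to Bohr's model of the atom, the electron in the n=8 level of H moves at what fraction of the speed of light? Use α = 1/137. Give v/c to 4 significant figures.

0.0009124

v_n = Zαc/n, so v/c = Zα/n = 1 × 0.007299 / 8 = 0.0009124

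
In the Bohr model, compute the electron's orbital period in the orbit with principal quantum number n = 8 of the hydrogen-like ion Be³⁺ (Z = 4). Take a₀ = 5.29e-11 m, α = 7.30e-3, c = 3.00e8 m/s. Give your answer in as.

4860 as

r = n²a₀/Z = 8²·5.29e-11/4 = 8.46e-10 m
v = Zαc/n = 4·0.00730·3.00e8/8 = 1.09e6 m/s
T = 2πr/v = 4.86e-15 s = 4860 as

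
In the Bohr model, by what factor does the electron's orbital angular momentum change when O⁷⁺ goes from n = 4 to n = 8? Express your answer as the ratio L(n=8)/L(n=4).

L = nℏ depends only on n, so L ∝ n.
L(n=8)/L(n=4) = (8/4)^1 = 2

2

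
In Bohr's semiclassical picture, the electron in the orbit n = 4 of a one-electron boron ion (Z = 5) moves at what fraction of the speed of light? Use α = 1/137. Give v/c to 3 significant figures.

0.00912

v_n = Zαc/n, so v/c = Zα/n = 5 × 0.00730 / 4 = 0.00912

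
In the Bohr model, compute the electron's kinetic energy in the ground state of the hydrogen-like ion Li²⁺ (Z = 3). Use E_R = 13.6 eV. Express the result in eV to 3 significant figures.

122 eV

For a Coulomb orbit the virial theorem gives K = −E_n.
E_n = −E_R·Z²/n², so K = E_R·Z²/n² = 13.6 × 3²/1² = 122 eV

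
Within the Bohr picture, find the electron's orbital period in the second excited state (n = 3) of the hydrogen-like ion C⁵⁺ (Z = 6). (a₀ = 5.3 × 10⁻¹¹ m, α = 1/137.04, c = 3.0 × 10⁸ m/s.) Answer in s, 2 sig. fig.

r = n²a₀/Z = 3²·5.3 × 10⁻¹¹/6 = 8.0 × 10⁻¹¹ m
v = Zαc/n = 6·0.0073·3.0 × 10⁸/3 = 4.4 × 10⁶ m/s
T = 2πr/v = 1.1 × 10⁻¹⁶ s

1.1 × 10⁻¹⁶ s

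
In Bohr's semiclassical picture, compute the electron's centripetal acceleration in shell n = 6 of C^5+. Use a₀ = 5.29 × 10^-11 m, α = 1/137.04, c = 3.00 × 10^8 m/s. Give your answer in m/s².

r = n²a₀/Z = 3.17 × 10^-10 m, v = Zαc/n = 2.19 × 10^6 m/s
a = v²/r = (2.19 × 10^6)² / 3.17 × 10^-10 = 1.51 × 10^22 m/s²

1.51 × 10^22 m/s²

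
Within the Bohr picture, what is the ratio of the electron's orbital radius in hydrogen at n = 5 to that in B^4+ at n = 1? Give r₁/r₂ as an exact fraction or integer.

125

r ∝ Z^-1 · n^2
r₁/r₂ = (1/5)^-1 · (5/1)^2 = 125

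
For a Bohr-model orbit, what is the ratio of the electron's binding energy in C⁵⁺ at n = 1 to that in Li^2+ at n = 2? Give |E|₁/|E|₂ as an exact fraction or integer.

16

|E| ∝ Z^2 · n^-2
|E|₁/|E|₂ = (6/3)^2 · (1/2)^-2 = 16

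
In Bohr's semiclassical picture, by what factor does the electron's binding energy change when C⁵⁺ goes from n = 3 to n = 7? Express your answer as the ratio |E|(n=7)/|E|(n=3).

|E| ∝ Z^2 · n^-2; with Z fixed, |E| ∝ n^-2.
|E|(n=7)/|E|(n=3) = (7/3)^-2 = 9/49

9/49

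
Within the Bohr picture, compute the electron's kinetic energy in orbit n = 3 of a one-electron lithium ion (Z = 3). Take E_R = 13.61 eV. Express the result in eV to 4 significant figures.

13.61 eV

For a Coulomb orbit the virial theorem gives K = −E_n.
E_n = −E_R·Z²/n², so K = E_R·Z²/n² = 13.61 × 3²/3² = 13.61 eV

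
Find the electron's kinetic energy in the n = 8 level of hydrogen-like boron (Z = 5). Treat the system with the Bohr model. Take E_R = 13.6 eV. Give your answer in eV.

For a Coulomb orbit the virial theorem gives K = −E_n.
E_n = −E_R·Z²/n², so K = E_R·Z²/n² = 13.6 × 5²/8² = 5.31 eV

5.31 eV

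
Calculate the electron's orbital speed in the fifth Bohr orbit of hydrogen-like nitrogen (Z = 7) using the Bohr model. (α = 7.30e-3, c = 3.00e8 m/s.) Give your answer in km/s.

3070 km/s

v_n = Zαc/n = 7 × 0.00730 × 3.00e8 / 5
    = 3070 km/s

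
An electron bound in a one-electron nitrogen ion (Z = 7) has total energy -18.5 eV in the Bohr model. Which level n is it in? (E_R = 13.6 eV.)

E_n = −E_R Z²/n² ⇒ n² = E_R Z²/(−E_n) = 13.6 × 7² / 18.5 ≈ 36.02
n = 6

6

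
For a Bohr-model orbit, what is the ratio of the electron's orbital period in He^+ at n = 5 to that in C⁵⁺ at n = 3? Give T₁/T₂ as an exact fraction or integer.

T ∝ Z^-2 · n^3
T₁/T₂ = (2/6)^-2 · (5/3)^3 = 125/3

125/3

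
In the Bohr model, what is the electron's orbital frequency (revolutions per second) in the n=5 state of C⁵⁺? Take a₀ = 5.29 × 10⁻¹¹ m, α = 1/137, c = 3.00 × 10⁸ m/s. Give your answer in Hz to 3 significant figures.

r = n²a₀/Z = 2.20 × 10⁻¹⁰ m, v = Zαc/n = 2.63 × 10⁶ m/s
f = v/(2πr) = 1.90 × 10¹⁵ Hz

1.90 × 10¹⁵ Hz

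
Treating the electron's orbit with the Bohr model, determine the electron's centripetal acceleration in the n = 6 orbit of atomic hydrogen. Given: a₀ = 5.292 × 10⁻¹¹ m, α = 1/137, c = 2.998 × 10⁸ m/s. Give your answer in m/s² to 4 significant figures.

6.982 × 10¹⁹ m/s²

r = n²a₀/Z = 1.905 × 10⁻⁹ m, v = Zαc/n = 3.647 × 10⁵ m/s
a = v²/r = (3.647 × 10⁵)² / 1.905 × 10⁻⁹ = 6.982 × 10¹⁹ m/s²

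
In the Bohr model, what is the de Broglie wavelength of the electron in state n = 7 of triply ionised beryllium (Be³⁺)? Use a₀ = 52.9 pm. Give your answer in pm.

582 pm

The Bohr quantisation condition is nλ = 2πr_n.
r_n = n²a₀/Z = 648 pm
λ = 2πr_n/n = 2π·648/7 = 582 pm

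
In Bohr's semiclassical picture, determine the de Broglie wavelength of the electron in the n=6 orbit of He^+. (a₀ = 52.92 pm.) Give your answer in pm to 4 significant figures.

997.5 pm

The Bohr quantisation condition is nλ = 2πr_n.
r_n = n²a₀/Z = 952.6 pm
λ = 2πr_n/n = 2π·952.6/6 = 997.5 pm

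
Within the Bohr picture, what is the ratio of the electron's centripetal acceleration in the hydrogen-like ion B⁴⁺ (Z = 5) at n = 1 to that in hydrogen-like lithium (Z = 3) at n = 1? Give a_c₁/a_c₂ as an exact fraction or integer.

125/27

a_c ∝ Z^3 · n^-4
a_c₁/a_c₂ = (5/3)^3 · (1/1)^-4 = 125/27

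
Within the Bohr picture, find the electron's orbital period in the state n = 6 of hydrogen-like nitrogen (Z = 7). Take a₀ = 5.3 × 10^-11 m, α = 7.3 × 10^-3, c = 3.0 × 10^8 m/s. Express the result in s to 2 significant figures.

6.7 × 10^-16 s

r = n²a₀/Z = 6²·5.3 × 10^-11/7 = 2.7 × 10^-10 m
v = Zαc/n = 7·0.0073·3.0 × 10^8/6 = 2.6 × 10^6 m/s
T = 2πr/v = 6.7 × 10^-16 s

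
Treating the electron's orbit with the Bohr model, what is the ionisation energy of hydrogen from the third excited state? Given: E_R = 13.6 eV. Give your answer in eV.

E_n = −E_R·Z²/n² = −13.6 × 1²/4² eV = -0.850 eV
Ionisation energy = −E_n = 0.850 eV

0.850 eV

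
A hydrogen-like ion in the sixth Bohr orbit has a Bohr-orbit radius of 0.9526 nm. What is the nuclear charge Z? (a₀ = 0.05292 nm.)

r_n = n²a₀/Z ⇒ Z = n²a₀/r = 6² × 0.05292 / 0.9526 ≈ 2.00
Z = 2

2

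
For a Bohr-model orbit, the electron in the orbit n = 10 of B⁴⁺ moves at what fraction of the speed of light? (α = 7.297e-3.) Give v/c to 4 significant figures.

v_n = Zαc/n, so v/c = Zα/n = 5 × 0.007297 / 10 = 0.003648

0.003648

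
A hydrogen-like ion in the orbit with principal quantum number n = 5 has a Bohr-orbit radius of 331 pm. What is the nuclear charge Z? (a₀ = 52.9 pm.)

r_n = n²a₀/Z ⇒ Z = n²a₀/r = 5² × 52.9 / 331 ≈ 4.00
Z = 4

4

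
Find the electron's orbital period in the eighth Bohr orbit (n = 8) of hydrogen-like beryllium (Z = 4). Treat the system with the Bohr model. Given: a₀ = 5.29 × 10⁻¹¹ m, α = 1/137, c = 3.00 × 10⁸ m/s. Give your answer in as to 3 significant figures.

4860 as

r = n²a₀/Z = 8²·5.29 × 10⁻¹¹/4 = 8.46 × 10⁻¹⁰ m
v = Zαc/n = 4·0.00730·3.00 × 10⁸/8 = 1.09 × 10⁶ m/s
T = 2πr/v = 4.86 × 10⁻¹⁵ s = 4860 as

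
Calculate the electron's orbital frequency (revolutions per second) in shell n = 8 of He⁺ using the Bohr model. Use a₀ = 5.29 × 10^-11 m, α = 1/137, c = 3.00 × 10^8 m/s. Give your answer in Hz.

5.15 × 10^13 Hz

r = n²a₀/Z = 1.69 × 10^-9 m, v = Zαc/n = 5.47 × 10^5 m/s
f = v/(2πr) = 5.15 × 10^13 Hz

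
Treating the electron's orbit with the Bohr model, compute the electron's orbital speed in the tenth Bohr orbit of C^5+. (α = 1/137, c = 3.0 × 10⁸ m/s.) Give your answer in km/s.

v_n = Zαc/n = 6 × 0.0073 × 3.0 × 10⁸ / 10
    = 1300 km/s

1300 km/s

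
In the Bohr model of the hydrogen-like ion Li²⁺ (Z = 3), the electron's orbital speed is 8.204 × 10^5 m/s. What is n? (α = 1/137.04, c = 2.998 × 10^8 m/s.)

v_n = Zαc/n ⇒ n = Zαc/v = 3 × 0.007297 × 2.998 × 10^8 / 8.204 × 10^5 ≈ 8.00
n = 8

8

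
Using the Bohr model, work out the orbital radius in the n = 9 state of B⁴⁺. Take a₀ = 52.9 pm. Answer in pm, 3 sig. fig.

857 pm

r_n = n²a₀/Z = 9² × 52.9 / 5
    = 81 × 52.9 / 5 = 857 pm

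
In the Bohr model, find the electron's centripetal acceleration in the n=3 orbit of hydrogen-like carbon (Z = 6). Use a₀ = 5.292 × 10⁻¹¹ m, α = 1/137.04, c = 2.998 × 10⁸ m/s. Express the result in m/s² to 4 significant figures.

2.412 × 10²³ m/s²

r = n²a₀/Z = 7.938 × 10⁻¹¹ m, v = Zαc/n = 4.375 × 10⁶ m/s
a = v²/r = (4.375 × 10⁶)² / 7.938 × 10⁻¹¹ = 2.412 × 10²³ m/s²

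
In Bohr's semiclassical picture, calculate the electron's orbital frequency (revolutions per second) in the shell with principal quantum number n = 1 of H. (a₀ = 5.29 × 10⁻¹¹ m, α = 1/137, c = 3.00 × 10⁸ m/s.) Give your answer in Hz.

r = n²a₀/Z = 5.29 × 10⁻¹¹ m, v = Zαc/n = 2.19 × 10⁶ m/s
f = v/(2πr) = 6.59 × 10¹⁵ Hz

6.59 × 10¹⁵ Hz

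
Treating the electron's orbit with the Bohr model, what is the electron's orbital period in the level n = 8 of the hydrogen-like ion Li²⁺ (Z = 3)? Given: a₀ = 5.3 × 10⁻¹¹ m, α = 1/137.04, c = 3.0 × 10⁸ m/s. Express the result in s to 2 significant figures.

r = n²a₀/Z = 8²·5.3 × 10⁻¹¹/3 = 1.1 × 10⁻⁹ m
v = Zαc/n = 3·0.0073·3.0 × 10⁸/8 = 8.2 × 10⁵ m/s
T = 2πr/v = 8.7 × 10⁻¹⁵ s

8.7 × 10⁻¹⁵ s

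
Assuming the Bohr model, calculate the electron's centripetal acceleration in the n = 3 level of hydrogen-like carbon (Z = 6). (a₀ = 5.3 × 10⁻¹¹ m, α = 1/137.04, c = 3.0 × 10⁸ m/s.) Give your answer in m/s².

2.4 × 10²³ m/s²

r = n²a₀/Z = 8.0 × 10⁻¹¹ m, v = Zαc/n = 4.4 × 10⁶ m/s
a = v²/r = (4.4 × 10⁶)² / 8.0 × 10⁻¹¹ = 2.4 × 10²³ m/s²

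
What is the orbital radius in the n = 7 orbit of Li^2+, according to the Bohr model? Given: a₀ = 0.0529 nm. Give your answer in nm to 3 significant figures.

0.864 nm

r_n = n²a₀/Z = 7² × 0.0529 / 3
    = 49 × 0.0529 / 3 = 0.864 nm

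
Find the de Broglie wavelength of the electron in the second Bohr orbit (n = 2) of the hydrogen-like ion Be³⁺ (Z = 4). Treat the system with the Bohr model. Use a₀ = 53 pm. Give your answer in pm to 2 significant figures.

170 pm

The Bohr quantisation condition is nλ = 2πr_n.
r_n = n²a₀/Z = 53 pm
λ = 2πr_n/n = 2π·53/2 = 170 pm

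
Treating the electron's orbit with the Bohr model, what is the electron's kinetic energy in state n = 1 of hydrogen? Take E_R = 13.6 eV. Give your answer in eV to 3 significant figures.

13.6 eV

For a Coulomb orbit the virial theorem gives K = −E_n.
E_n = −E_R·Z²/n², so K = E_R·Z²/n² = 13.6 × 1²/1² = 13.6 eV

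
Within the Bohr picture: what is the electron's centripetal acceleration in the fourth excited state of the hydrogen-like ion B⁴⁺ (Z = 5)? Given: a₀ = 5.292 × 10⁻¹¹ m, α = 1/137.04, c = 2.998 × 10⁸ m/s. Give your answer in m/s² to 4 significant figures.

r = n²a₀/Z = 2.646 × 10⁻¹⁰ m, v = Zαc/n = 2.188 × 10⁶ m/s
a = v²/r = (2.188 × 10⁶)² / 2.646 × 10⁻¹⁰ = 1.809 × 10²² m/s²

1.809 × 10²² m/s²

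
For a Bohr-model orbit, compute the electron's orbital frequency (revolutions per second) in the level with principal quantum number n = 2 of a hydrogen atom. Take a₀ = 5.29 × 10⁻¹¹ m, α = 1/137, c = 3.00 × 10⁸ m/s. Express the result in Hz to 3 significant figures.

8.24 × 10¹⁴ Hz

r = n²a₀/Z = 2.12 × 10⁻¹⁰ m, v = Zαc/n = 1.09 × 10⁶ m/s
f = v/(2πr) = 8.24 × 10¹⁴ Hz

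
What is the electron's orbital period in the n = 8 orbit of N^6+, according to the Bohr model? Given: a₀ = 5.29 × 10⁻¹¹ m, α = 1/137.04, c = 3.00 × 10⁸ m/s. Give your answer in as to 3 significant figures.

r = n²a₀/Z = 8²·5.29 × 10⁻¹¹/7 = 4.84 × 10⁻¹⁰ m
v = Zαc/n = 7·0.00730·3.00 × 10⁸/8 = 1.92 × 10⁶ m/s
T = 2πr/v = 1.59 × 10⁻¹⁵ s = 1590 as

1590 as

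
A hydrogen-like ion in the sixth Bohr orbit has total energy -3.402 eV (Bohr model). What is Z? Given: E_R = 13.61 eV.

3

E_n = −E_R Z²/n² ⇒ Z² = −E_n n²/E_R = 3.402 × 6² / 13.61 ≈ 9.00
Z = 3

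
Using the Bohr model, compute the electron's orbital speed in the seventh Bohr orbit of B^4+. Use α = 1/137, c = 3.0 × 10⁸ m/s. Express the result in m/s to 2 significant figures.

v_n = Zαc/n = 5 × 0.0073 × 3.0 × 10⁸ / 7
    = 1.6 × 10⁶ m/s

1.6 × 10⁶ m/s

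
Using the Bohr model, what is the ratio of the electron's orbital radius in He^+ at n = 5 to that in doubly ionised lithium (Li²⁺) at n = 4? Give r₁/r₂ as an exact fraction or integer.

75/32

r ∝ Z^-1 · n^2
r₁/r₂ = (2/3)^-1 · (5/4)^2 = 75/32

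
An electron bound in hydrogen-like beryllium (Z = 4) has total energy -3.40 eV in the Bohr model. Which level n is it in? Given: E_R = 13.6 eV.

E_n = −E_R Z²/n² ⇒ n² = E_R Z²/(−E_n) = 13.6 × 4² / 3.40 ≈ 64.00
n = 8

8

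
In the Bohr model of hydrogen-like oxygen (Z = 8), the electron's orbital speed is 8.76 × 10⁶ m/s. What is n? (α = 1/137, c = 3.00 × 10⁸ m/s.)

2

v_n = Zαc/n ⇒ n = Zαc/v = 8 × 0.00730 × 3.00 × 10⁸ / 8.76 × 10⁶ ≈ 2.00
n = 2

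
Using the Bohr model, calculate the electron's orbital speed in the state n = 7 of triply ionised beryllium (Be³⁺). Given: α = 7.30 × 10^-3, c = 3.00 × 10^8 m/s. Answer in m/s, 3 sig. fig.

1.25 × 10^6 m/s

v_n = Zαc/n = 4 × 0.00730 × 3.00 × 10^8 / 7
    = 1.25 × 10^6 m/s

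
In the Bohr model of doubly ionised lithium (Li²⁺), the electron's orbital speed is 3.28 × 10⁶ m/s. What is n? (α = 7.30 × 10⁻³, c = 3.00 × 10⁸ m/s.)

v_n = Zαc/n ⇒ n = Zαc/v = 3 × 0.00730 × 3.00 × 10⁸ / 3.28 × 10⁶ ≈ 2.00
n = 2

2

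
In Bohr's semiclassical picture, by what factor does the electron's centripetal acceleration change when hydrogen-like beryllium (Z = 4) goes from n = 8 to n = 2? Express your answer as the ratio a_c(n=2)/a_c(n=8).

a_c ∝ Z^3 · n^-4; with Z fixed, a_c ∝ n^-4.
a_c(n=2)/a_c(n=8) = (2/8)^-4 = 256

256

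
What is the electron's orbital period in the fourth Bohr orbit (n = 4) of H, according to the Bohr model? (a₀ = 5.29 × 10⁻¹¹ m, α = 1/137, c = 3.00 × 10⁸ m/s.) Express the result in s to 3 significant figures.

r = n²a₀/Z = 4²·5.29 × 10⁻¹¹/1 = 8.46 × 10⁻¹⁰ m
v = Zαc/n = 1·0.00730·3.00 × 10⁸/4 = 5.47 × 10⁵ m/s
T = 2πr/v = 9.71 × 10⁻¹⁵ s

9.71 × 10⁻¹⁵ s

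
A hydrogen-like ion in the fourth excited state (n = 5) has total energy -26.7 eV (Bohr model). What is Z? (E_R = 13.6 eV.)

7

E_n = −E_R Z²/n² ⇒ Z² = −E_n n²/E_R = 26.7 × 5² / 13.6 ≈ 49.08
Z = 7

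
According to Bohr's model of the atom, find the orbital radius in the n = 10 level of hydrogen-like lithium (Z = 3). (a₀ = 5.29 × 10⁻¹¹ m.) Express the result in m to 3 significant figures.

r_n = n²a₀/Z = 10² × 5.29 × 10⁻¹¹ / 3
    = 100 × 5.29 × 10⁻¹¹ / 3 = 1.76 × 10⁻⁹ m

1.76 × 10⁻⁹ m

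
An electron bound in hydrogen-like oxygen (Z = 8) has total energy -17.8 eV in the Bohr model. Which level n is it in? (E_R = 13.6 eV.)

7

E_n = −E_R Z²/n² ⇒ n² = E_R Z²/(−E_n) = 13.6 × 8² / 17.8 ≈ 48.90
n = 7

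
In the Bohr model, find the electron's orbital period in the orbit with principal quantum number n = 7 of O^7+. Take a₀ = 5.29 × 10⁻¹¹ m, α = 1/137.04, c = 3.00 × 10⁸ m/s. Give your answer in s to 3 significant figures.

8.14 × 10⁻¹⁶ s

r = n²a₀/Z = 7²·5.29 × 10⁻¹¹/8 = 3.24 × 10⁻¹⁰ m
v = Zαc/n = 8·0.00730·3.00 × 10⁸/7 = 2.50 × 10⁶ m/s
T = 2πr/v = 8.14 × 10⁻¹⁶ s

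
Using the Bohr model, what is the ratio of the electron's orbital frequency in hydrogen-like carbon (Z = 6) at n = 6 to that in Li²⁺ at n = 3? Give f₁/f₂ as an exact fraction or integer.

1/2

f ∝ Z^2 · n^-3
f₁/f₂ = (6/3)^2 · (6/3)^-3 = 1/2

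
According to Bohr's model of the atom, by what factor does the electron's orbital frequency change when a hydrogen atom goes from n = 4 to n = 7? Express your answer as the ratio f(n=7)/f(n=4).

64/343

f ∝ Z^2 · n^-3; with Z fixed, f ∝ n^-3.
f(n=7)/f(n=4) = (7/4)^-3 = 64/343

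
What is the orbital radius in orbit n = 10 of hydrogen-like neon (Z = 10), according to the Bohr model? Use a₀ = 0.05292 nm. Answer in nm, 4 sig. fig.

r_n = n²a₀/Z = 10² × 0.05292 / 10
    = 100 × 0.05292 / 10 = 0.5292 nm

0.5292 nm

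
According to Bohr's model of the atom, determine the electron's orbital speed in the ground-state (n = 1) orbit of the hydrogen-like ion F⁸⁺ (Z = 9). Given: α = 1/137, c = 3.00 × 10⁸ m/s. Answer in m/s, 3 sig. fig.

v_n = Zαc/n = 9 × 0.00730 × 3.00 × 10⁸ / 1
    = 1.97 × 10⁷ m/s

1.97 × 10⁷ m/s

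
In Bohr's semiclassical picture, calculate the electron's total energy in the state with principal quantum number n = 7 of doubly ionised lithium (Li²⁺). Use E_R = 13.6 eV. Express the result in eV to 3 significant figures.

-2.50 eV

E_n = −E_R·Z²/n² = −13.6 × 3²/7² = -2.50 eV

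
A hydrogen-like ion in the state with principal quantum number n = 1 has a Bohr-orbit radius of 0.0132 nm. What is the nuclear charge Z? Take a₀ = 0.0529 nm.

4

r_n = n²a₀/Z ⇒ Z = n²a₀/r = 1² × 0.0529 / 0.0132 ≈ 4.01
Z = 4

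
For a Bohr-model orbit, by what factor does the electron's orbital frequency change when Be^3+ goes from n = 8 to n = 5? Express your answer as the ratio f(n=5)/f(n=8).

512/125

f ∝ Z^2 · n^-3; with Z fixed, f ∝ n^-3.
f(n=5)/f(n=8) = (5/8)^-3 = 512/125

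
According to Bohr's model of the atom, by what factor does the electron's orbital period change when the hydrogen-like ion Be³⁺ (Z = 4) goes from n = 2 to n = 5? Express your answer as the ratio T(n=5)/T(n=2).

T ∝ Z^-2 · n^3; with Z fixed, T ∝ n^3.
T(n=5)/T(n=2) = (5/2)^3 = 125/8

125/8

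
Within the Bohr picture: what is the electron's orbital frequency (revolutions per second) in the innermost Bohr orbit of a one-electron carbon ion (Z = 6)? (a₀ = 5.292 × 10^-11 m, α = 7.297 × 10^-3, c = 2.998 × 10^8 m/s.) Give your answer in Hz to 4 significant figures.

r = n²a₀/Z = 8.820 × 10^-12 m, v = Zαc/n = 1.313 × 10^7 m/s
f = v/(2πr) = 2.369 × 10^17 Hz

2.369 × 10^17 Hz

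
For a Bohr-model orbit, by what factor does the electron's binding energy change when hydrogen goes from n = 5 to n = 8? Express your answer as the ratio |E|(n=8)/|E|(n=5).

|E| ∝ Z^2 · n^-2; with Z fixed, |E| ∝ n^-2.
|E|(n=8)/|E|(n=5) = (8/5)^-2 = 25/64

25/64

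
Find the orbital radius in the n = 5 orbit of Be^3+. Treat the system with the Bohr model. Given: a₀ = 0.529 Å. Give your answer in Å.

3.31 Å

r_n = n²a₀/Z = 5² × 0.529 / 4
    = 25 × 0.529 / 4 = 3.31 Å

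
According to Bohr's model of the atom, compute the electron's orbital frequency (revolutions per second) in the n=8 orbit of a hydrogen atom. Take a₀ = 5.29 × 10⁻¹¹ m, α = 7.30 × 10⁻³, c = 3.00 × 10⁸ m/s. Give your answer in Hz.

1.29 × 10¹³ Hz

r = n²a₀/Z = 3.39 × 10⁻⁹ m, v = Zαc/n = 2.74 × 10⁵ m/s
f = v/(2πr) = 1.29 × 10¹³ Hz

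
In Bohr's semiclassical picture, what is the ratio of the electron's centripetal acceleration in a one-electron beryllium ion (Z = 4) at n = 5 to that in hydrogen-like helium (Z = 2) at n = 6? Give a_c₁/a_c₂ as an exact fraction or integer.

10368/625

a_c ∝ Z^3 · n^-4
a_c₁/a_c₂ = (4/2)^3 · (5/6)^-4 = 10368/625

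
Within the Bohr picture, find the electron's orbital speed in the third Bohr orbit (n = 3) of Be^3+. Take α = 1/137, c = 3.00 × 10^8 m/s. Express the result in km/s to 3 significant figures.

v_n = Zαc/n = 4 × 0.00730 × 3.00 × 10^8 / 3
    = 2920 km/s

2920 km/s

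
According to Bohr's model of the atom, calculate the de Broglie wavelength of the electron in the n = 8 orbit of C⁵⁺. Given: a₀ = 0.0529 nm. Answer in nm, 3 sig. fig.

The Bohr quantisation condition is nλ = 2πr_n.
r_n = n²a₀/Z = 0.564 nm
λ = 2πr_n/n = 2π·0.564/8 = 0.443 nm

0.443 nm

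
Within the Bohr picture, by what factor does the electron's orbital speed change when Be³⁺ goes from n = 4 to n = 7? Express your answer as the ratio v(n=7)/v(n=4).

4/7

v ∝ Z^1 · n^-1; with Z fixed, v ∝ n^-1.
v(n=7)/v(n=4) = (7/4)^-1 = 4/7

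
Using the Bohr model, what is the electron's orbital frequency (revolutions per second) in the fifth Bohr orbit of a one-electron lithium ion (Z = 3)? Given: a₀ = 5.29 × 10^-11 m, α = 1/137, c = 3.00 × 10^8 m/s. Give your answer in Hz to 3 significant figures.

r = n²a₀/Z = 4.41 × 10^-10 m, v = Zαc/n = 1.31 × 10^6 m/s
f = v/(2πr) = 4.74 × 10^14 Hz

4.74 × 10^14 Hz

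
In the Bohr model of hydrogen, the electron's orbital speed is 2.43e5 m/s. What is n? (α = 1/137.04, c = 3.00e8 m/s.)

9

v_n = Zαc/n ⇒ n = Zαc/v = 1 × 0.00730 × 3.00e8 / 2.43e5 ≈ 9.01
n = 9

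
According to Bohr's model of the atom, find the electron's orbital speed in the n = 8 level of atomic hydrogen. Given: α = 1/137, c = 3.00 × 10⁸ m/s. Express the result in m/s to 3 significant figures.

2.74 × 10⁵ m/s

v_n = Zαc/n = 1 × 0.00730 × 3.00 × 10⁸ / 8
    = 2.74 × 10⁵ m/s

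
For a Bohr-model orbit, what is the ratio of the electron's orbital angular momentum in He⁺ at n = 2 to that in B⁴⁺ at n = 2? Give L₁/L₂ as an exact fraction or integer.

1

L = nℏ is independent of Z.
L₁/L₂ = n₁/n₂ = 2/2 = 1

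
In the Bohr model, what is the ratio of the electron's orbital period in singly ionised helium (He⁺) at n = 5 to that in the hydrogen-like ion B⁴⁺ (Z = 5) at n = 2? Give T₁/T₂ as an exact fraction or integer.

3125/32

T ∝ Z^-2 · n^3
T₁/T₂ = (2/5)^-2 · (5/2)^3 = 3125/32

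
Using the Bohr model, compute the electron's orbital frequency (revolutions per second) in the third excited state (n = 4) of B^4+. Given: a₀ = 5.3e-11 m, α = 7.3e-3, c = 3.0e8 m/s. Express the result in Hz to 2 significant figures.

2.6e15 Hz

r = n²a₀/Z = 1.7e-10 m, v = Zαc/n = 2.7e6 m/s
f = v/(2πr) = 2.6e15 Hz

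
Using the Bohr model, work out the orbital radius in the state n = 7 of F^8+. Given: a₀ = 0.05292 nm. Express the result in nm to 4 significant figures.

0.2881 nm

r_n = n²a₀/Z = 7² × 0.05292 / 9
    = 49 × 0.05292 / 9 = 0.2881 nm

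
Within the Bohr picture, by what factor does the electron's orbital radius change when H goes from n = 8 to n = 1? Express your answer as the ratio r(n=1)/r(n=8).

1/64

r ∝ Z^-1 · n^2; with Z fixed, r ∝ n^2.
r(n=1)/r(n=8) = (1/8)^2 = 1/64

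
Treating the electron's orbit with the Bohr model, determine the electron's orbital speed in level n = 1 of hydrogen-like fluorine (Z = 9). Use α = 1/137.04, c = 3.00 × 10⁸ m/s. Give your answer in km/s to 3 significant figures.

1.97 × 10⁴ km/s

v_n = Zαc/n = 9 × 0.00730 × 3.00 × 10⁸ / 1
    = 1.97 × 10⁴ km/s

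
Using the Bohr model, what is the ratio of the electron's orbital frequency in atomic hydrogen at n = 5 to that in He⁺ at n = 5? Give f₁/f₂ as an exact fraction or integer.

f ∝ Z^2 · n^-3
f₁/f₂ = (1/2)^2 · (5/5)^-3 = 1/4

1/4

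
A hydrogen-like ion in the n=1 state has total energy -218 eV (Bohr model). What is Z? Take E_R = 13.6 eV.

4

E_n = −E_R Z²/n² ⇒ Z² = −E_n n²/E_R = 218 × 1² / 13.6 ≈ 16.03
Z = 4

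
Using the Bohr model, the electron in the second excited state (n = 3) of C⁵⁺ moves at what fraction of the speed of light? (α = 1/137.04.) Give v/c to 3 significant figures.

v_n = Zαc/n, so v/c = Zα/n = 6 × 0.00730 / 3 = 0.0146

0.0146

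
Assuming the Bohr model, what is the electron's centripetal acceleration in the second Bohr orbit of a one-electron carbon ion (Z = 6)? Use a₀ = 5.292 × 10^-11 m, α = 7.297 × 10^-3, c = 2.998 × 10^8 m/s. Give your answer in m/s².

1.221 × 10^24 m/s²

r = n²a₀/Z = 3.528 × 10^-11 m, v = Zαc/n = 6.563 × 10^6 m/s
a = v²/r = (6.563 × 10^6)² / 3.528 × 10^-11 = 1.221 × 10^24 m/s²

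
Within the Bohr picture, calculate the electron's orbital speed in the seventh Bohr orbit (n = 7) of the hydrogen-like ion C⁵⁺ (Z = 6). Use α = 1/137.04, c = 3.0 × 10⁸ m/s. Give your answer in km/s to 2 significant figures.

1900 km/s

v_n = Zαc/n = 6 × 0.0073 × 3.0 × 10⁸ / 7
    = 1900 km/s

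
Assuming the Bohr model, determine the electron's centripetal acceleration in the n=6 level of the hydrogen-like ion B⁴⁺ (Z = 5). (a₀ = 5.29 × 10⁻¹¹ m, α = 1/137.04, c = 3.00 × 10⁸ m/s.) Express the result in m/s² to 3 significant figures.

r = n²a₀/Z = 3.81 × 10⁻¹⁰ m, v = Zαc/n = 1.82 × 10⁶ m/s
a = v²/r = (1.82 × 10⁶)² / 3.81 × 10⁻¹⁰ = 8.74 × 10²¹ m/s²

8.74 × 10²¹ m/s²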